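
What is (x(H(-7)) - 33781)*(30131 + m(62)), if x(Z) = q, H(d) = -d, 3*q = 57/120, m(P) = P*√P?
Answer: -122142064831/120 - 125664731*√62/60 ≈ -1.0343e+9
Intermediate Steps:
m(P) = P^(3/2)
q = 19/120 (q = (57/120)/3 = (57*(1/120))/3 = (⅓)*(19/40) = 19/120 ≈ 0.15833)
x(Z) = 19/120
(x(H(-7)) - 33781)*(30131 + m(62)) = (19/120 - 33781)*(30131 + 62^(3/2)) = -4053701*(30131 + 62*√62)/120 = -122142064831/120 - 125664731*√62/60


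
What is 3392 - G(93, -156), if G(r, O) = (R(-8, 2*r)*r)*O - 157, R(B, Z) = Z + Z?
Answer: 5400525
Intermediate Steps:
R(B, Z) = 2*Z
G(r, O) = -157 + 4*O*r² (G(r, O) = ((2*(2*r))*r)*O - 157 = ((4*r)*r)*O - 157 = (4*r²)*O - 157 = 4*O*r² - 157 = -157 + 4*O*r²)
3392 - G(93, -156) = 3392 - (-157 + 4*(-156)*93²) = 3392 - (-157 + 4*(-156)*8649) = 3392 - (-157 - 5396976) = 3392 - 1*(-5397133) = 3392 + 5397133 = 5400525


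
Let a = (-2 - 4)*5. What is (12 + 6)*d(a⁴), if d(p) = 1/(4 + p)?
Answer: 9/405002 ≈ 2.2222e-5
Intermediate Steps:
a = -30 (a = -6*5 = -30)
(12 + 6)*d(a⁴) = (12 + 6)/(4 + (-30)⁴) = 18/(4 + 810000) = 18/810004 = 18*(1/810004) = 9/405002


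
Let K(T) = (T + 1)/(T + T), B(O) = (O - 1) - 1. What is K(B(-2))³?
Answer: 27/512 ≈ 0.052734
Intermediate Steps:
B(O) = -2 + O (B(O) = (-1 + O) - 1 = -2 + O)
K(T) = (1 + T)/(2*T) (K(T) = (1 + T)/((2*T)) = (1 + T)*(1/(2*T)) = (1 + T)/(2*T))
K(B(-2))³ = ((1 + (-2 - 2))/(2*(-2 - 2)))³ = ((½)*(1 - 4)/(-4))³ = ((½)*(-¼)*(-3))³ = (3/8)³ = 27/512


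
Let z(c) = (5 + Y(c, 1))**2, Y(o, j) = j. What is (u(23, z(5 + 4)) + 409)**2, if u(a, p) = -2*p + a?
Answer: 129600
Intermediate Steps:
z(c) = 36 (z(c) = (5 + 1)**2 = 6**2 = 36)
u(a, p) = a - 2*p
(u(23, z(5 + 4)) + 409)**2 = ((23 - 2*36) + 409)**2 = ((23 - 72) + 409)**2 = (-49 + 409)**2 = 360**2 = 129600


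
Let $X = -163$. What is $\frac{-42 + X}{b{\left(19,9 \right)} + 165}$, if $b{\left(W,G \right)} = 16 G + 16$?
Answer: $- \frac{41}{65} \approx -0.63077$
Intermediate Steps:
$b{\left(W,G \right)} = 16 + 16 G$
$\frac{-42 + X}{b{\left(19,9 \right)} + 165} = \frac{-42 - 163}{\left(16 + 16 \cdot 9\right) + 165} = - \frac{205}{\left(16 + 144\right) + 165} = - \frac{205}{160 + 165} = - \frac{205}{325} = \left(-205\right) \frac{1}{325} = - \frac{41}{65}$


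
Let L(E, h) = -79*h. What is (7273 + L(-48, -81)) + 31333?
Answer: 45005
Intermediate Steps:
(7273 + L(-48, -81)) + 31333 = (7273 - 79*(-81)) + 31333 = (7273 + 6399) + 31333 = 13672 + 31333 = 45005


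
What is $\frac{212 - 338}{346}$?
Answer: $- \frac{63}{173} \approx -0.36416$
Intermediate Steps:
$\frac{212 - 338}{346} = \left(-126\right) \frac{1}{346} = - \frac{63}{173}$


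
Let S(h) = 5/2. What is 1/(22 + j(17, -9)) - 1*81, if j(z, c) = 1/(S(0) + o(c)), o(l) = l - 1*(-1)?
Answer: -19429/240 ≈ -80.954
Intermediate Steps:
S(h) = 5/2 (S(h) = 5*(½) = 5/2)
o(l) = 1 + l (o(l) = l + 1 = 1 + l)
j(z, c) = 1/(7/2 + c) (j(z, c) = 1/(5/2 + (1 + c)) = 1/(7/2 + c))
1/(22 + j(17, -9)) - 1*81 = 1/(22 + 2/(7 + 2*(-9))) - 1*81 = 1/(22 + 2/(7 - 18)) - 81 = 1/(22 + 2/(-11)) - 81 = 1/(22 + 2*(-1/11)) - 81 = 1/(22 - 2/11) - 81 = 1/(240/11) - 81 = 11/240 - 81 = -19429/240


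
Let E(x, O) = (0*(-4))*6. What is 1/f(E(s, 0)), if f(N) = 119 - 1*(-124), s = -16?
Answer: 1/243 ≈ 0.0041152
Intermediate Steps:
E(x, O) = 0 (E(x, O) = 0*6 = 0)
f(N) = 243 (f(N) = 119 + 124 = 243)
1/f(E(s, 0)) = 1/243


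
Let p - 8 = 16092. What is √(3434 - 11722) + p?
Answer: 16100 + 4*I*√518 ≈ 16100.0 + 91.038*I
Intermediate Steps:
p = 16100 (p = 8 + 16092 = 16100)
√(3434 - 11722) + p = √(3434 - 11722) + 16100 = √(-8288) + 16100 = 4*I*√518 + 16100 = 16100 + 4*I*√518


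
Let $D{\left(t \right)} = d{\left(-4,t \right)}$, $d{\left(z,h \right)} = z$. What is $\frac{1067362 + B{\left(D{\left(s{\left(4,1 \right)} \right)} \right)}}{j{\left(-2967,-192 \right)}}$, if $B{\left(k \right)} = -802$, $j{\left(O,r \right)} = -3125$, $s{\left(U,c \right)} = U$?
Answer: $- \frac{213312}{625} \approx -341.3$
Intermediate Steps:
$D{\left(t \right)} = -4$
$\frac{1067362 + B{\left(D{\left(s{\left(4,1 \right)} \right)} \right)}}{j{\left(-2967,-192 \right)}} = \frac{1067362 - 802}{-3125} = 1066560 \left(- \frac{1}{3125}\right) = - \frac{213312}{625}$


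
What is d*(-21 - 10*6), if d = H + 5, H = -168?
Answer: 13203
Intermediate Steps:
d = -163 (d = -168 + 5 = -163)
d*(-21 - 10*6) = -163*(-21 - 10*6) = -163*(-21 - 60) = -163*(-81) = 13203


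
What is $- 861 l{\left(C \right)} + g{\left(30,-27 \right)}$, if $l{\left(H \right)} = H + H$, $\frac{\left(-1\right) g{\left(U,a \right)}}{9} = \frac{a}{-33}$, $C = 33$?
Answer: $- \frac{625167}{11} \approx -56833.0$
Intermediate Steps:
$g{\left(U,a \right)} = \frac{3 a}{11}$ ($g{\left(U,a \right)} = - 9 \frac{a}{-33} = - 9 a \left(- \frac{1}{33}\right) = - 9 \left(- \frac{a}{33}\right) = \frac{3 a}{11}$)
$l{\left(H \right)} = 2 H$
$- 861 l{\left(C \right)} + g{\left(30,-27 \right)} = - 861 \cdot 2 \cdot 33 + \frac{3}{11} \left(-27\right) = \left(-861\right) 66 - \frac{81}{11} = -56826 - \frac{81}{11} = - \frac{625167}{11}$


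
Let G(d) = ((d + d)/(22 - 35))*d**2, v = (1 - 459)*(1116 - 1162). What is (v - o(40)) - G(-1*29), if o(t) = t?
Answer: 224586/13 ≈ 17276.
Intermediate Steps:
v = 21068 (v = -458*(-46) = 21068)
G(d) = -2*d**3/13 (G(d) = ((2*d)/(-13))*d**2 = ((2*d)*(-1/13))*d**2 = (-2*d/13)*d**2 = -2*d**3/13)
(v - o(40)) - G(-1*29) = (21068 - 1*40) - (-2)*(-1*29)**3/13 = (21068 - 40) - (-2)*(-29)**3/13 = 21028 - (-2)*(-24389)/13 = 21028 - 1*48778/13 = 21028 - 48778/13 = 224586/13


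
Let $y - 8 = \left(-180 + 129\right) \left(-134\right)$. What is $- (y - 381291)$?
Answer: $374449$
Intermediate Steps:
$y = 6842$ ($y = 8 + \left(-180 + 129\right) \left(-134\right) = 8 - -6834 = 8 + 6834 = 6842$)
$- (y - 381291) = - (6842 - 381291) = \left(-1\right) \left(-374449\right) = 374449$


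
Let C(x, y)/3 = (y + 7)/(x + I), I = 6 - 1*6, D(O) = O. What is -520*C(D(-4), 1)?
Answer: 3120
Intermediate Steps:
I = 0 (I = 6 - 6 = 0)
C(x, y) = 3*(7 + y)/x (C(x, y) = 3*((y + 7)/(x + 0)) = 3*((7 + y)/x) = 3*(7 + y)/x)
-520*C(D(-4), 1) = -1560*(7 + 1)/(-4) = -1560*(-1)*8/4 = -520*(-6) = 3120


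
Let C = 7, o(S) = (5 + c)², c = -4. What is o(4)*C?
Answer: 7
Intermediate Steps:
o(S) = 1 (o(S) = (5 - 4)² = 1² = 1)
o(4)*C = 1*7 = 7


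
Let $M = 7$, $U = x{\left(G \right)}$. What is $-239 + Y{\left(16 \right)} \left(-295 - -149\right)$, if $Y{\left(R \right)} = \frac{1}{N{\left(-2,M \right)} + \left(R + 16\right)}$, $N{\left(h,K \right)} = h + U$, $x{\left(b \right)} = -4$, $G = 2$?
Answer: $- \frac{3180}{13} \approx -244.62$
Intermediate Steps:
$U = -4$
$N{\left(h,K \right)} = -4 + h$ ($N{\left(h,K \right)} = h - 4 = -4 + h$)
$Y{\left(R \right)} = \frac{1}{10 + R}$ ($Y{\left(R \right)} = \frac{1}{\left(-4 - 2\right) + \left(R + 16\right)} = \frac{1}{-6 + \left(16 + R\right)} = \frac{1}{10 + R}$)
$-239 + Y{\left(16 \right)} \left(-295 - -149\right) = -239 + \frac{-295 - -149}{10 + 16} = -239 + \frac{-295 + 149}{26} = -239 + \frac{1}{26} \left(-146\right) = -239 - \frac{73}{13} = - \frac{3180}{13}$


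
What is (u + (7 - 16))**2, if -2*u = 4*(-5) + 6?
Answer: 4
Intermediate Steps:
u = 7 (u = -(4*(-5) + 6)/2 = -(-20 + 6)/2 = -1/2*(-14) = 7)
(u + (7 - 16))**2 = (7 + (7 - 16))**2 = (7 - 9)**2 = (-2)**2 = 4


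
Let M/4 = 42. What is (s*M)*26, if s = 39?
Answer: 170352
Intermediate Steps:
M = 168 (M = 4*42 = 168)
(s*M)*26 = (39*168)*26 = 6552*26 = 170352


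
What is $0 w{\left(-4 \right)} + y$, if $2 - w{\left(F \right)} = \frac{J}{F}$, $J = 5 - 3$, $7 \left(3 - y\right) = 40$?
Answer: $- \frac{19}{7} \approx -2.7143$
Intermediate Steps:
$y = - \frac{19}{7}$ ($y = 3 - \frac{40}{7} = - \frac{19}{7} \approx -2.7143$)
$J = 2$
$w{\left(F \right)} = 2 - \frac{2}{F}$
$0 w{\left(-4 \right)} + y = 0 \left(2 - \frac{2}{-4}\right) - \frac{19}{7} = 0 \left(2 - - \frac{1}{2}\right) - \frac{19}{7} = 0 \left(2 + \frac{1}{2}\right) - \frac{19}{7} = 0 \cdot \frac{5}{2} - \frac{19}{7} = 0 - \frac{19}{7} = - \frac{19}{7}$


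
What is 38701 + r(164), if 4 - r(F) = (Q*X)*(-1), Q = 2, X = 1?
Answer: 38707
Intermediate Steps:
r(F) = 6 (r(F) = 4 - 2*1*(-1) = 4 - 2*(-1) = 4 - 1*(-2) = 4 + 2 = 6)
38701 + r(164) = 38701 + 6 = 38707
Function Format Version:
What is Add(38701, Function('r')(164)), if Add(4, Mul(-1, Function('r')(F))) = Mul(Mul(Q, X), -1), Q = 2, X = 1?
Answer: 38707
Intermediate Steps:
Function('r')(F) = 6 (Function('r')(F) = Add(4, Mul(-1, Mul(Mul(2, 1), -1))) = Add(4, Mul(-1, Mul(2, -1))) = Add(4, Mul(-1, -2)) = Add(4, 2) = 6)
Add(38701, Function('r')(164)) = Add(38701, 6) = 38707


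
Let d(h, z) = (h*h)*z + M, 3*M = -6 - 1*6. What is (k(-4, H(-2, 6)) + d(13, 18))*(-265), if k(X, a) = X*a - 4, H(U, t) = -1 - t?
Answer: -811430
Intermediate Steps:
k(X, a) = -4 + X*a
M = -4 (M = (-6 - 1*6)/3 = (-6 - 6)/3 = (1/3)*(-12) = -4)
d(h, z) = -4 + z*h**2 (d(h, z) = (h*h)*z - 4 = h**2*z - 4 = z*h**2 - 4 = -4 + z*h**2)
(k(-4, H(-2, 6)) + d(13, 18))*(-265) = ((-4 - 4*(-1 - 1*6)) + (-4 + 18*13**2))*(-265) = ((-4 - 4*(-1 - 6)) + (-4 + 18*169))*(-265) = ((-4 - 4*(-7)) + (-4 + 3042))*(-265) = ((-4 + 28) + 3038)*(-265) = (24 + 3038)*(-265) = 3062*(-265) = -811430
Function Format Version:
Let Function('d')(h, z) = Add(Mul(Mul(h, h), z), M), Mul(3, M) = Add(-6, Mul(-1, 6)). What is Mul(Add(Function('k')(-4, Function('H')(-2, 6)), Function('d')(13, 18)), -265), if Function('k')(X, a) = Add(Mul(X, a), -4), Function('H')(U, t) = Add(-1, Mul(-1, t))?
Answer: -811430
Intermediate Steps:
Function('k')(X, a) = Add(-4, Mul(X, a))
M = -4 (M = Mul(Rational(1, 3), Add(-6, Mul(-1, 6))) = Mul(Rational(1, 3), Add(-6, -6)) = Mul(Rational(1, 3), -12) = -4)
Function('d')(h, z) = Add(-4, Mul(z, Pow(h, 2))) (Function('d')(h, z) = Add(Mul(Mul(h, h), z), -4) = Add(Mul(Pow(h, 2), z), -4) = Add(Mul(z, Pow(h, 2)), -4) = Add(-4, Mul(z, Pow(h, 2))))
Mul(Add(Function('k')(-4, Function('H')(-2, 6)), Function('d')(13, 18)), -265) = Mul(Add(Add(-4, Mul(-4, Add(-1, Mul(-1, 6)))), Add(-4, Mul(18, Pow(13, 2)))), -265) = Mul(Add(Add(-4, Mul(-4, Add(-1, -6))), Add(-4, Mul(18, 169))), -265) = Mul(Add(Add(-4, Mul(-4, -7)), Add(-4, 3042)), -265) = Mul(Add(Add(-4, 28), 3038), -265) = Mul(Add(24, 3038), -265) = Mul(3062, -265) = -811430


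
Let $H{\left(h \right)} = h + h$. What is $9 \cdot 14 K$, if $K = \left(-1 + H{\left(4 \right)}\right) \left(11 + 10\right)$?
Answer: $18522$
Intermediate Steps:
$H{\left(h \right)} = 2 h$
$K = 147$ ($K = \left(-1 + 2 \cdot 4\right) \left(11 + 10\right) = \left(-1 + 8\right) 21 = 7 \cdot 21 = 147$)
$9 \cdot 14 K = 9 \cdot 14 \cdot 147 = 126 \cdot 147 = 18522$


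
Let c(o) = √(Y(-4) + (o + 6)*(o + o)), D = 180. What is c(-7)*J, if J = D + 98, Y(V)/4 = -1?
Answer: 278*√10 ≈ 879.11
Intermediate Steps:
Y(V) = -4 (Y(V) = 4*(-1) = -4)
J = 278 (J = 180 + 98 = 278)
c(o) = √(-4 + 2*o*(6 + o)) (c(o) = √(-4 + (o + 6)*(o + o)) = √(-4 + (6 + o)*(2*o)) = √(-4 + 2*o*(6 + o)))
c(-7)*J = √(-4 + 2*(-7)² + 12*(-7))*278 = √(-4 + 2*49 - 84)*278 = √(-4 + 98 - 84)*278 = √10*278 = 278*√10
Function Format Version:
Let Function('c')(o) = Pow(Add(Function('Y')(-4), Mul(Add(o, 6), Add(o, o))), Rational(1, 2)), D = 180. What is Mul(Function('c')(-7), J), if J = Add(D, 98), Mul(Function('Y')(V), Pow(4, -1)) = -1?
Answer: Mul(278, Pow(10, Rational(1, 2))) ≈ 879.11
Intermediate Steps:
Function('Y')(V) = -4 (Function('Y')(V) = Mul(4, -1) = -4)
J = 278 (J = Add(180, 98) = 278)
Function('c')(o) = Pow(Add(-4, Mul(2, o, Add(6, o))), Rational(1, 2)) (Function('c')(o) = Pow(Add(-4, Mul(Add(o, 6), Add(o, o))), Rational(1, 2)) = Pow(Add(-4, Mul(Add(6, o), Mul(2, o))), Rational(1, 2)) = Pow(Add(-4, Mul(2, o, Add(6, o))), Rational(1, 2)))
Mul(Function('c')(-7), J) = Mul(Pow(Add(-4, Mul(2, Pow(-7, 2)), Mul(12, -7)), Rational(1, 2)), 278) = Mul(Pow(Add(-4, Mul(2, 49), -84), Rational(1, 2)), 278) = Mul(Pow(Add(-4, 98, -84), Rational(1, 2)), 278) = Mul(Pow(10, Rational(1, 2)), 278) = Mul(278, Pow(10, Rational(1, 2)))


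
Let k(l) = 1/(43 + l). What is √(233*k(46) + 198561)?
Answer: √1572822418/89 ≈ 445.60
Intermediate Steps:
√(233*k(46) + 198561) = √(233/(43 + 46) + 198561) = √(233/89 + 198561) = √(17672162/89) = √1572822418/89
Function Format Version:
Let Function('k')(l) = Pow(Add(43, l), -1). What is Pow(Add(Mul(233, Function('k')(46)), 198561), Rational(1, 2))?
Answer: Mul(Rational(1, 89), Pow(1572822418, Rational(1, 2))) ≈ 445.60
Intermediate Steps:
Pow(Add(Mul(233, Function('k')(46)), 198561), Rational(1, 2)) = Pow(Add(Mul(233, Pow(Add(43, 46), -1)), 198561), Rational(1, 2)) = Pow(Add(Mul(233, Pow(89, -1)), 198561), Rational(1, 2)) = Pow(Add(Mul(233, Rational(1, 89)), 198561), Rational(1, 2)) = Pow(Add(Rational(233, 89), 198561), Rational(1, 2)) = Pow(Rational(17672162, 89), Rational(1, 2)) = Mul(Rational(1, 89), Pow(1572822418, Rational(1, 2)))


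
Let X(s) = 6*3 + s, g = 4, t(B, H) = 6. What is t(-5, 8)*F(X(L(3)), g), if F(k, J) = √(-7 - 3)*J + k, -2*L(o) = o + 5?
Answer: 84 + 24*I*√10 ≈ 84.0 + 75.895*I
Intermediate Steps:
L(o) = -5/2 - o/2 (L(o) = -(o + 5)/2 = -(5 + o)/2 = -5/2 - o/2)
X(s) = 18 + s
F(k, J) = k + I*J*√10 (F(k, J) = √(-10)*J + k = (I*√10)*J + k = I*J*√10 + k = k + I*J*√10)
t(-5, 8)*F(X(L(3)), g) = 6*((18 + (-5/2 - ½*3)) + I*4*√10) = 6*((18 + (-5/2 - 3/2)) + 4*I*√10) = 6*((18 - 4) + 4*I*√10) = 6*(14 + 4*I*√10) = 84 + 24*I*√10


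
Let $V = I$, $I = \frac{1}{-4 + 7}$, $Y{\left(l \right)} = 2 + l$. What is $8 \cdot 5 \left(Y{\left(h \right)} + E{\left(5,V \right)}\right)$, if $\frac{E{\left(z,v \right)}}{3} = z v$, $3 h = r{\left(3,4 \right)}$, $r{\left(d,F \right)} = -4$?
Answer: $\frac{680}{3} \approx 226.67$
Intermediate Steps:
$h = - \frac{4}{3}$ ($h = \frac{1}{3} \left(-4\right) = - \frac{4}{3} \approx -1.3333$)
$I = \frac{1}{3} \approx 0.33333$
$V = \frac{1}{3} \approx 0.33333$
$E{\left(z,v \right)} = 3 v z$ ($E{\left(z,v \right)} = 3 z v = 3 v z$)
$8 \cdot 5 \left(Y{\left(h \right)} + E{\left(5,V \right)}\right) = 8 \cdot 5 \left(\left(2 - \frac{4}{3}\right) + 3 \cdot \frac{1}{3} \cdot 5\right) = 40 \left(\frac{2}{3} + 5\right) = 40 \cdot \frac{17}{3} = \frac{680}{3}$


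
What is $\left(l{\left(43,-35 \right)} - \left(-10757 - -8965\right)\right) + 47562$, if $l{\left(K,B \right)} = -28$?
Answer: $49326$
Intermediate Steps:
$\left(l{\left(43,-35 \right)} - \left(-10757 - -8965\right)\right) + 47562 = \left(-28 - \left(-10757 - -8965\right)\right) + 47562 = \left(-28 - \left(-10757 + 8965\right)\right) + 47562 = \left(-28 - -1792\right) + 47562 = \left(-28 + 1792\right) + 47562 = 1764 + 47562 = 49326$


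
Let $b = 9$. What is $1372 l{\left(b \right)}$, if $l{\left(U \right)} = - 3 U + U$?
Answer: $-24696$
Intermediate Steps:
$l{\left(U \right)} = - 2 U$
$1372 l{\left(b \right)} = 1372 \left(\left(-2\right) 9\right) = 1372 \left(-18\right) = -24696$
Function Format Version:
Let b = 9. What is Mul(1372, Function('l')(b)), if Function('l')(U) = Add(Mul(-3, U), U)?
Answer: -24696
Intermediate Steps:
Function('l')(U) = Mul(-2, U)
Mul(1372, Function('l')(b)) = Mul(1372, Mul(-2, 9)) = Mul(1372, -18) = -24696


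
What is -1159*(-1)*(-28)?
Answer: -32452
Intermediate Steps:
-1159*(-1)*(-28) = -61*(-19)*(-28) = 1159*(-28) = -32452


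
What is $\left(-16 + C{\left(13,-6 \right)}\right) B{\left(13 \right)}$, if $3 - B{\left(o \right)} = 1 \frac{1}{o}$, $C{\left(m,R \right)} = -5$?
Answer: $- \frac{798}{13} \approx -61.385$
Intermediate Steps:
$B{\left(o \right)} = 3 - \frac{1}{o}$ ($B{\left(o \right)} = 3 - 1 \frac{1}{o} = 3 - \frac{1}{o}$)
$\left(-16 + C{\left(13,-6 \right)}\right) B{\left(13 \right)} = \left(-16 - 5\right) \left(3 - \frac{1}{13}\right) = - 21 \left(3 - \frac{1}{13}\right) = \left(-21\right) \frac{38}{13} = - \frac{798}{13}$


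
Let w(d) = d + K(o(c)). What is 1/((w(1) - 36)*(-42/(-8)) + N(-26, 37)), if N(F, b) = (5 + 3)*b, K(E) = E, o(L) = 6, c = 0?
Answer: 4/575 ≈ 0.0069565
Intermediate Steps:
w(d) = 6 + d (w(d) = d + 6 = 6 + d)
N(F, b) = 8*b
1/((w(1) - 36)*(-42/(-8)) + N(-26, 37)) = 1/(((6 + 1) - 36)*(-42/(-8)) + 8*37) = 1/((7 - 36)*(-42*(-⅛)) + 296) = 1/(-29*21/4 + 296) = 1/(-609/4 + 296) = 1/(575/4) = 4/575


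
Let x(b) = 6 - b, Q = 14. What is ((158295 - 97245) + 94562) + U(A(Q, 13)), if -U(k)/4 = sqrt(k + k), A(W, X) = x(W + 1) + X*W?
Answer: 155612 - 4*sqrt(346) ≈ 1.5554e+5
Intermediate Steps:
A(W, X) = 5 - W + W*X (A(W, X) = (6 - (W + 1)) + X*W = (6 - (1 + W)) + W*X = (6 + (-1 - W)) + W*X = (5 - W) + W*X = 5 - W + W*X)
U(k) = -4*sqrt(2)*sqrt(k) (U(k) = -4*sqrt(k + k) = -4*sqrt(2)*sqrt(k))
((158295 - 97245) + 94562) + U(A(Q, 13)) = ((158295 - 97245) + 94562) - 4*sqrt(2)*sqrt(5 - 1*14 + 14*13) = (61050 + 94562) - 4*sqrt(2)*sqrt(5 - 14 + 182) = 155612 - 4*sqrt(2)*sqrt(173) = 155612 - 4*sqrt(346)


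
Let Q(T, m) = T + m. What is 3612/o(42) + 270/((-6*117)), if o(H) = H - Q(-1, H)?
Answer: 46951/13 ≈ 3611.6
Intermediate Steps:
o(H) = 1 (o(H) = H - (-1 + H) = H + (1 - H) = 1)
3612/o(42) + 270/((-6*117)) = 3612/1 + 270/((-6*117)) = 3612*1 + 270/(-702) = 3612 + 270*(-1/702) = 3612 - 5/13 = 46951/13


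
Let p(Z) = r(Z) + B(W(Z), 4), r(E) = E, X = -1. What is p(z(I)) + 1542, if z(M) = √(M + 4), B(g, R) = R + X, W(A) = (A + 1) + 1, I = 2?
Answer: 1545 + √6 ≈ 1547.4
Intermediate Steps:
W(A) = 2 + A (W(A) = (1 + A) + 1 = 2 + A)
B(g, R) = -1 + R (B(g, R) = R - 1 = -1 + R)
z(M) = √(4 + M)
p(Z) = 3 + Z (p(Z) = Z + (-1 + 4) = Z + 3 = 3 + Z)
p(z(I)) + 1542 = (3 + √(4 + 2)) + 1542 = (3 + √6) + 1542 = 1545 + √6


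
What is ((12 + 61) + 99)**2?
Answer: 29584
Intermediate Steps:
((12 + 61) + 99)**2 = (73 + 99)**2 = 172**2 = 29584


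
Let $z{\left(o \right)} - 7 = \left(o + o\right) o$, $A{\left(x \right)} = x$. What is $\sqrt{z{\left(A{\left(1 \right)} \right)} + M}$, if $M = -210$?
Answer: $i \sqrt{201} \approx 14.177 i$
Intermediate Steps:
$z{\left(o \right)} = 7 + 2 o^{2}$ ($z{\left(o \right)} = 7 + \left(o + o\right) o = 7 + 2 o o = 7 + 2 o^{2}$)
$\sqrt{z{\left(A{\left(1 \right)} \right)} + M} = \sqrt{\left(7 + 2 \cdot 1^{2}\right) - 210} = \sqrt{\left(7 + 2 \cdot 1\right) - 210} = \sqrt{\left(7 + 2\right) - 210} = \sqrt{9 - 210} = \sqrt{-201} = i \sqrt{201}$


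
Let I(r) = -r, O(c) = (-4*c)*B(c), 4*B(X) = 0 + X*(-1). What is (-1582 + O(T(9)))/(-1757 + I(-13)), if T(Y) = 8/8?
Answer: 1581/1744 ≈ 0.90654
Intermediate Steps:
T(Y) = 1 (T(Y) = 8*(1/8) = 1)
B(X) = -X/4 (B(X) = (0 + X*(-1))/4 = (0 - X)/4 = (-X)/4 = -X/4)
O(c) = c**2 (O(c) = (-4*c)*(-c/4) = c**2)
(-1582 + O(T(9)))/(-1757 + I(-13)) = (-1582 + 1**2)/(-1757 - 1*(-13)) = (-1582 + 1)/(-1757 + 13) = -1581/(-1744) = -1581*(-1/1744) = 1581/1744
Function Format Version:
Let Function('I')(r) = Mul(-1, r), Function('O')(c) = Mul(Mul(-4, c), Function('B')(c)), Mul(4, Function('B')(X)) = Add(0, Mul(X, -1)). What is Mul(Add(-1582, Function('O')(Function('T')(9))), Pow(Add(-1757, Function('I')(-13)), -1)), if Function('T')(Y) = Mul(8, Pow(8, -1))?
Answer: Rational(1581, 1744) ≈ 0.90654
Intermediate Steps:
Function('T')(Y) = 1 (Function('T')(Y) = Mul(8, Rational(1, 8)) = 1)
Function('B')(X) = Mul(Rational(-1, 4), X) (Function('B')(X) = Mul(Rational(1, 4), Add(0, Mul(X, -1))) = Mul(Rational(1, 4), Add(0, Mul(-1, X))) = Mul(Rational(1, 4), Mul(-1, X)) = Mul(Rational(-1, 4), X))
Function('O')(c) = Pow(c, 2) (Function('O')(c) = Mul(Mul(-4, c), Mul(Rational(-1, 4), c)) = Pow(c, 2))
Mul(Add(-1582, Function('O')(Function('T')(9))), Pow(Add(-1757, Function('I')(-13)), -1)) = Mul(Add(-1582, Pow(1, 2)), Pow(Add(-1757, Mul(-1, -13)), -1)) = Mul(Add(-1582, 1), Pow(Add(-1757, 13), -1)) = Mul(-1581, Pow(-1744, -1)) = Mul(-1581, Rational(-1, 1744)) = Rational(1581, 1744)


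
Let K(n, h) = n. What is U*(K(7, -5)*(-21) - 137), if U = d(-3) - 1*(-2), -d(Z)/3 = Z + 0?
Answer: -3124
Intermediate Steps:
d(Z) = -3*Z (d(Z) = -3*(Z + 0) = -3*Z)
U = 11 (U = -3*(-3) - 1*(-2) = 9 + 2 = 11)
U*(K(7, -5)*(-21) - 137) = 11*(7*(-21) - 137) = 11*(-147 - 137) = 11*(-284) = -3124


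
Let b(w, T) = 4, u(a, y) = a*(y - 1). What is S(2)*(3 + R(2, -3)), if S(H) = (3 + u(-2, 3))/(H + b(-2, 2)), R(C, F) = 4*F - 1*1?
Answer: 5/3 ≈ 1.6667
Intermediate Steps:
u(a, y) = a*(-1 + y)
R(C, F) = -1 + 4*F (R(C, F) = 4*F - 1 = -1 + 4*F)
S(H) = -1/(4 + H) (S(H) = (3 - 2*(-1 + 3))/(H + 4) = (3 - 2*2)/(4 + H) = (3 - 4)/(4 + H) = -1/(4 + H))
S(2)*(3 + R(2, -3)) = (-1/(4 + 2))*(3 + (-1 + 4*(-3))) = (-1/6)*(3 + (-1 - 12)) = (-1*⅙)*(3 - 13) = -⅙*(-10) = 5/3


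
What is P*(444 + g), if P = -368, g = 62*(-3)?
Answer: -94944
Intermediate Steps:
g = -186
P*(444 + g) = -368*(444 - 186) = -368*258 = -94944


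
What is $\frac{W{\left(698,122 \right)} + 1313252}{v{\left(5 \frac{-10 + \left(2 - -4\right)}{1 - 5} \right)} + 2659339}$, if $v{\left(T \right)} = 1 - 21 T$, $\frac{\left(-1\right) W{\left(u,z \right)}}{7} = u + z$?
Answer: $\frac{1307512}{2659235} \approx 0.49169$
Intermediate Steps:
$W{\left(u,z \right)} = - 7 u - 7 z$ ($W{\left(u,z \right)} = - 7 \left(u + z\right) = - 7 u - 7 z$)
$\frac{W{\left(698,122 \right)} + 1313252}{v{\left(5 \frac{-10 + \left(2 - -4\right)}{1 - 5} \right)} + 2659339} = \frac{\left(\left(-7\right) 698 - 854\right) + 1313252}{\left(1 - 21 \cdot 5 \frac{-10 + \left(2 - -4\right)}{1 - 5}\right) + 2659339} = \frac{\left(-4886 - 854\right) + 1313252}{\left(1 - 21 \cdot 5 \frac{-10 + \left(2 + 4\right)}{-4}\right) + 2659339} = \frac{-5740 + 1313252}{\left(1 - 21 \cdot 5 \left(-10 + 6\right) \left(- \frac{1}{4}\right)\right) + 2659339} = \frac{1307512}{\left(1 - 21 \cdot 5 \left(\left(-4\right) \left(- \frac{1}{4}\right)\right)\right) + 2659339} = \frac{1307512}{\left(1 - 21 \cdot 5 \cdot 1\right) + 2659339} = \frac{1307512}{\left(1 - 105\right) + 2659339} = \frac{1307512}{-104 + 2659339} = \frac{1307512}{2659235}$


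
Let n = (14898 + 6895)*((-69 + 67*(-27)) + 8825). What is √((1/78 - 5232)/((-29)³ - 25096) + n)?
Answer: √10024625437287913270/257322 ≈ 12304.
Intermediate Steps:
n = 151395971 (n = 21793*((-69 - 1809) + 8825) = 21793*(-1878 + 8825) = 21793*6947 = 151395971)
√((1/78 - 5232)/((-29)³ - 25096) + n) = √((1/78 - 5232)/((-29)³ - 25096) + 151395971) = √((1/78 - 5232)/(-24389 - 25096) + 151395971) = √(-408095/78/(-49485) + 151395971) = √(-408095/78*(-1/49485) + 151395971) = √(81619/771966 + 151395971) = √(116872542230605/771966) = √10024625437287913270/257322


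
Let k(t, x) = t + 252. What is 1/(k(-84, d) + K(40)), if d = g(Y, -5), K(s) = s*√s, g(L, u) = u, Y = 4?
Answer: -21/4472 + 5*√10/2236 ≈ 0.0023754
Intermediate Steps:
K(s) = s^(3/2)
d = -5
k(t, x) = 252 + t
1/(k(-84, d) + K(40)) = 1/((252 - 84) + 40^(3/2)) = 1/(168 + 80*√10)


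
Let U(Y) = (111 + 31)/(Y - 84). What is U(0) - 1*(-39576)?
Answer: 1662121/42 ≈ 39574.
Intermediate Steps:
U(Y) = 142/(-84 + Y)
U(0) - 1*(-39576) = 142/(-84 + 0) - 1*(-39576) = 142/(-84) + 39576 = 142*(-1/84) + 39576 = -71/42 + 39576 = 1662121/42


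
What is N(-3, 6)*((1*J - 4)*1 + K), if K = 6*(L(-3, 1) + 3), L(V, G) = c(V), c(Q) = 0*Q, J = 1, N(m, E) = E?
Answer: 90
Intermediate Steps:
c(Q) = 0
L(V, G) = 0
K = 18 (K = 6*(0 + 3) = 6*3 = 18)
N(-3, 6)*((1*J - 4)*1 + K) = 6*((1*1 - 4)*1 + 18) = 6*((1 - 4)*1 + 18) = 6*(-3*1 + 18) = 6*(-3 + 18) = 6*15 = 90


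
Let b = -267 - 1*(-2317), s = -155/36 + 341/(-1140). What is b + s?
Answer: 1748813/855 ≈ 2045.4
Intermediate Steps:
s = -3937/855 (s = -155*1/36 + 341*(-1/1140) = -155/36 - 341/1140 = -3937/855 ≈ -4.6047)
b = 2050 (b = -267 + 2317 = 2050)
b + s = 2050 - 3937/855 = 1748813/855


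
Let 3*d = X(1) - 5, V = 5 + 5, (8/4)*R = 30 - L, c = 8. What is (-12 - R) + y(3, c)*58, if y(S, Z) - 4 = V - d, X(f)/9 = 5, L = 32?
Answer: 83/3 ≈ 27.667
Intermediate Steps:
X(f) = 45 (X(f) = 9*5 = 45)
R = -1 (R = (30 - 1*32)/2 = (30 - 32)/2 = (½)*(-2) = -1)
V = 10
d = 40/3 (d = (45 - 5)/3 = (⅓)*40 = 40/3 ≈ 13.333)
y(S, Z) = ⅔ (y(S, Z) = 4 + (10 - 1*40/3) = 4 + (10 - 40/3) = 4 - 10/3 = ⅔)
(-12 - R) + y(3, c)*58 = (-12 - 1*(-1)) + (⅔)*58 = (-12 + 1) + 116/3 = -11 + 116/3 = 83/3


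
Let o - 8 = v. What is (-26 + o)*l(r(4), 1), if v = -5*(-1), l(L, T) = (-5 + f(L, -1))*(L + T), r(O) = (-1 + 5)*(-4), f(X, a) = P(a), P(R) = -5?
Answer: -1950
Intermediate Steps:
f(X, a) = -5
r(O) = -16 (r(O) = 4*(-4) = -16)
l(L, T) = -10*L - 10*T (l(L, T) = (-5 - 5)*(L + T) = -10*(L + T) = -10*L - 10*T)
v = 5
o = 13 (o = 8 + 5 = 13)
(-26 + o)*l(r(4), 1) = (-26 + 13)*(-10*(-16) - 10*1) = -13*(160 - 10) = -13*150 = -1950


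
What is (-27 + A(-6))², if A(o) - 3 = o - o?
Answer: 576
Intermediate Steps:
A(o) = 3 (A(o) = 3 + (o - o) = 3 + 0 = 3)
(-27 + A(-6))² = (-27 + 3)² = (-24)² = 576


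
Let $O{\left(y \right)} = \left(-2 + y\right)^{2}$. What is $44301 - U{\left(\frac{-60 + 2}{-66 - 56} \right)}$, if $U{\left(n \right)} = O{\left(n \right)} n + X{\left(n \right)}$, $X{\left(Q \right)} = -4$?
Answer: $\frac{10056142384}{226981} \approx 44304.0$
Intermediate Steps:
$U{\left(n \right)} = -4 + n \left(-2 + n\right)^{2}$ ($U{\left(n \right)} = \left(-2 + n\right)^{2} n - 4 = n \left(-2 + n\right)^{2} - 4 = -4 + n \left(-2 + n\right)^{2}$)
$44301 - U{\left(\frac{-60 + 2}{-66 - 56} \right)} = 44301 - \left(-4 + \frac{-60 + 2}{-66 - 56} \left(-2 + \frac{-60 + 2}{-66 - 56}\right)^{2}\right) = 44301 - \left(-4 + - \frac{58}{-122} \left(-2 - \frac{58}{-122}\right)^{2}\right) = 44301 - \left(-4 + \left(-58\right) \left(- \frac{1}{122}\right) \left(-2 - - \frac{29}{61}\right)^{2}\right) = 44301 - \left(-4 + \frac{29 \left(-2 + \frac{29}{61}\right)^{2}}{61}\right) = 44301 - \left(-4 + \frac{29 \left(- \frac{93}{61}\right)^{2}}{61}\right) = 44301 - \left(-4 + \frac{29}{61} \cdot \frac{8649}{3721}\right) = 44301 - \left(-4 + \frac{250821}{226981}\right) = 44301 - - \frac{657103}{226981} = 44301 + \frac{657103}{226981} = \frac{10056142384}{226981}$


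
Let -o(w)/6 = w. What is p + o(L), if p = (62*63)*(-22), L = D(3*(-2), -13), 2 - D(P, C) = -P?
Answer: -85908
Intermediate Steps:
D(P, C) = 2 + P (D(P, C) = 2 - (-1)*P = 2 + P)
L = -4 (L = 2 + 3*(-2) = 2 - 6 = -4)
o(w) = -6*w
p = -85932 (p = 3906*(-22) = -85932)
p + o(L) = -85932 - 6*(-4) = -85932 + 24 = -85908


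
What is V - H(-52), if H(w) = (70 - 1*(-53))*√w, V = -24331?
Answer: -24331 - 246*I*√13 ≈ -24331.0 - 886.97*I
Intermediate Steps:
H(w) = 123*√w (H(w) = (70 + 53)*√w = 123*√w)
V - H(-52) = -24331 - 123*√(-52) = -24331 - 123*2*I*√13 = -24331 - 246*I*√13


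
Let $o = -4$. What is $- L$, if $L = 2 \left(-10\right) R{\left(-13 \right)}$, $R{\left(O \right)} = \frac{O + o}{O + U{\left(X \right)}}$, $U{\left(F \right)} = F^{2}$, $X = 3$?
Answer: $85$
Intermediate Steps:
$R{\left(O \right)} = \frac{-4 + O}{9 + O}$ ($R{\left(O \right)} = \frac{O - 4}{O + 3^{2}} = \frac{-4 + O}{O + 9} = \frac{-4 + O}{9 + O}$)
$L = -85$ ($L = 2 \left(-10\right) \frac{-4 - 13}{9 - 13} = - 20 \frac{1}{-4} \left(-17\right) = - 20 \left(\left(- \frac{1}{4}\right) \left(-17\right)\right) = \left(-20\right) \frac{17}{4} = -85$)
$- L = \left(-1\right) \left(-85\right) = 85$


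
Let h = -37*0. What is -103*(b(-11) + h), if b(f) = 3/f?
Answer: 309/11 ≈ 28.091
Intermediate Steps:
h = 0
-103*(b(-11) + h) = -103*(3/(-11) + 0) = -103*(3*(-1/11) + 0) = -103*(-3/11 + 0) = -103*(-3/11) = 309/11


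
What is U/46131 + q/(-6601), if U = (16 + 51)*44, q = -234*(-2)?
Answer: -2129560/304510731 ≈ -0.0069934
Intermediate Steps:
q = 468
U = 2948 (U = 67*44 = 2948)
U/46131 + q/(-6601) = 2948/46131 + 468/(-6601) = 2948*(1/46131) + 468*(-1/6601) = 2948/46131 - 468/6601 = -2129560/304510731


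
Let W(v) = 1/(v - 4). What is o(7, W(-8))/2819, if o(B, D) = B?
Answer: 7/2819 ≈ 0.0024832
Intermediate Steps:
W(v) = 1/(-4 + v)
o(7, W(-8))/2819 = 7/2819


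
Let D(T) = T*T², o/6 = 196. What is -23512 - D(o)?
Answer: -1626403288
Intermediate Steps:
o = 1176 (o = 6*196 = 1176)
D(T) = T³
-23512 - D(o) = -23512 - 1*1176³ = -23512 - 1*1626379776 = -23512 - 1626379776 = -1626403288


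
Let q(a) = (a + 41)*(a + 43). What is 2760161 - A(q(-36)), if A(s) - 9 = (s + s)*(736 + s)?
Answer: 2706182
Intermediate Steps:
q(a) = (41 + a)*(43 + a)
A(s) = 9 + 2*s*(736 + s) (A(s) = 9 + (s + s)*(736 + s) = 9 + (2*s)*(736 + s) = 9 + 2*s*(736 + s))
2760161 - A(q(-36)) = 2760161 - (9 + 2*(1763 + (-36)² + 84*(-36))² + 1472*(1763 + (-36)² + 84*(-36))) = 2760161 - (9 + 2*(1763 + 1296 - 3024)² + 1472*(1763 + 1296 - 3024)) = 2760161 - (9 + 2*35² + 1472*35) = 2760161 - (9 + 2*1225 + 51520) = 2760161 - (9 + 2450 + 51520) = 2760161 - 1*53979 = 2760161 - 53979 = 2706182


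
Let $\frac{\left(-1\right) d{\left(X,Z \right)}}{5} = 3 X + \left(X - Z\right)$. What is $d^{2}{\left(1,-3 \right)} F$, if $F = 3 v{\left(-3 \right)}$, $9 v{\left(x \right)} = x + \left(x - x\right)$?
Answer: $-1225$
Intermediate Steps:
$d{\left(X,Z \right)} = - 20 X + 5 Z$ ($d{\left(X,Z \right)} = - 5 \left(3 X + \left(X - Z\right)\right) = - 5 \left(- Z + 4 X\right) = - 20 X + 5 Z$)
$v{\left(x \right)} = \frac{x}{9}$ ($v{\left(x \right)} = \frac{x + \left(x - x\right)}{9} = \frac{x + 0}{9} = \frac{x}{9}$)
$F = -1$ ($F = 3 \cdot \frac{1}{9} \left(-3\right) = 3 \left(- \frac{1}{3}\right) = -1$)
$d^{2}{\left(1,-3 \right)} F = \left(\left(-20\right) 1 + 5 \left(-3\right)\right)^{2} \left(-1\right) = \left(-20 - 15\right)^{2} \left(-1\right) = \left(-35\right)^{2} \left(-1\right) = 1225 \left(-1\right) = -1225$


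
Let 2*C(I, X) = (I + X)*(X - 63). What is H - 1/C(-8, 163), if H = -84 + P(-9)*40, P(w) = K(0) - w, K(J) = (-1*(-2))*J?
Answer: 2138999/7750 ≈ 276.00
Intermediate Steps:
K(J) = 2*J
C(I, X) = (-63 + X)*(I + X)/2 (C(I, X) = ((I + X)*(X - 63))/2 = ((I + X)*(-63 + X))/2 = ((-63 + X)*(I + X))/2 = (-63 + X)*(I + X)/2)
P(w) = -w (P(w) = 2*0 - w = 0 - w = -w)
H = 276 (H = -84 - 1*(-9)*40 = -84 + 9*40 = -84 + 360 = 276)
H - 1/C(-8, 163) = 276 - 1/((½)*163² - 63/2*(-8) - 63/2*163 + (½)*(-8)*163) = 276 - 1/((½)*26569 + 252 - 10269/2 - 652) = 276 - 1/(26569/2 + 252 - 10269/2 - 652) = 276 - 1/7750 = 2138999/7750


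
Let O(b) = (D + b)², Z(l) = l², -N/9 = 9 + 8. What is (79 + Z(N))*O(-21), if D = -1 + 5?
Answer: 6788032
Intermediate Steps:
N = -153 (N = -9*(9 + 8) = -9*17 = -153)
D = 4
O(b) = (4 + b)²
(79 + Z(N))*O(-21) = (79 + (-153)²)*(4 - 21)² = (79 + 23409)*(-17)² = 23488*289 = 6788032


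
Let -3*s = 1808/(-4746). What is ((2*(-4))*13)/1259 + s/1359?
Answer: -8894096/107791803 ≈ -0.082512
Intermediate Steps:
s = 8/63 (s = -1808/(3*(-4746)) = -1808*(-1)/(3*4746) = -⅓*(-8/21) = 8/63 ≈ 0.12698)
((2*(-4))*13)/1259 + s/1359 = ((2*(-4))*13)/1259 + (8/63)/1359 = -8*13*(1/1259) + (8/63)*(1/1359) = -104*1/1259 + 8/85617 = -104/1259 + 8/85617 = -8894096/107791803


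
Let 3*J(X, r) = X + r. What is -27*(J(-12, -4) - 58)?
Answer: 1710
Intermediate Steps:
J(X, r) = X/3 + r/3 (J(X, r) = (X + r)/3 = X/3 + r/3)
-27*(J(-12, -4) - 58) = -27*(((1/3)*(-12) + (1/3)*(-4)) - 58) = -27*((-4 - 4/3) - 58) = -27*(-16/3 - 58) = -27*(-190/3) = 1710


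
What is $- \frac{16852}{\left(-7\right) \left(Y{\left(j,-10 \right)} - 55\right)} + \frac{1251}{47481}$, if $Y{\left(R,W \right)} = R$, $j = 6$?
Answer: $- \frac{5440277}{110789} \approx -49.105$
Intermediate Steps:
$- \frac{16852}{\left(-7\right) \left(Y{\left(j,-10 \right)} - 55\right)} + \frac{1251}{47481} = - \frac{16852}{\left(-7\right) \left(6 - 55\right)} + \frac{1251}{47481} = - \frac{16852}{\left(-7\right) \left(-49\right)} + 1251 \cdot \frac{1}{47481} = - \frac{16852}{343} + \frac{417}{15827} = - \frac{5440277}{110789}$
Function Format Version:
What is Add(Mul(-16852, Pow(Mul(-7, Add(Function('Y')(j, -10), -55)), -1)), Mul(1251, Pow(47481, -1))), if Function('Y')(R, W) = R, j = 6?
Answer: Rational(-5440277, 110789) ≈ -49.105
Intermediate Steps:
Add(Mul(-16852, Pow(Mul(-7, Add(Function('Y')(j, -10), -55)), -1)), Mul(1251, Pow(47481, -1))) = Add(Mul(-16852, Pow(Mul(-7, Add(6, -55)), -1)), Mul(1251, Pow(47481, -1))) = Add(Mul(-16852, Pow(Mul(-7, -49), -1)), Mul(1251, Rational(1, 47481))) = Add(Mul(-16852, Pow(343, -1)), Rational(417, 15827)) = Add(Mul(-16852, Rational(1, 343)), Rational(417, 15827)) = Add(Rational(-16852, 343), Rational(417, 15827)) = Rational(-5440277, 110789)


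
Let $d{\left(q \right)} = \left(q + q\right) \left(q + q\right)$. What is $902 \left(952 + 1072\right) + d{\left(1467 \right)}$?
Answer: $10434004$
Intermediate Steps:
$d{\left(q \right)} = 4 q^{2}$ ($d{\left(q \right)} = 2 q 2 q = 4 q^{2}$)
$902 \left(952 + 1072\right) + d{\left(1467 \right)} = 902 \left(952 + 1072\right) + 4 \cdot 1467^{2} = 902 \cdot 2024 + 4 \cdot 2152089 = 1825648 + 8608356 = 10434004$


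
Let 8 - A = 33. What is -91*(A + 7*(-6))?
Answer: 6097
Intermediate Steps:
A = -25 (A = 8 - 1*33 = 8 - 33 = -25)
-91*(A + 7*(-6)) = -91*(-25 + 7*(-6)) = -91*(-25 - 42) = -91*(-67) = 6097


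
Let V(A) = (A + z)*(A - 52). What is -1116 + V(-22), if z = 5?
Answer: 142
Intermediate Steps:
V(A) = (-52 + A)*(5 + A) (V(A) = (A + 5)*(A - 52) = (5 + A)*(-52 + A) = (-52 + A)*(5 + A))
-1116 + V(-22) = -1116 + (-260 + (-22)² - 47*(-22)) = -1116 + (-260 + 484 + 1034) = -1116 + 1258 = 142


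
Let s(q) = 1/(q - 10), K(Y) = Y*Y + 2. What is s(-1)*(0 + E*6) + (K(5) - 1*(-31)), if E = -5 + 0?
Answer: 668/11 ≈ 60.727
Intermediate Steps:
E = -5
K(Y) = 2 + Y² (K(Y) = Y² + 2 = 2 + Y²)
s(q) = 1/(-10 + q)
s(-1)*(0 + E*6) + (K(5) - 1*(-31)) = (0 - 5*6)/(-10 - 1) + ((2 + 5²) - 1*(-31)) = (0 - 30)/(-11) + ((2 + 25) + 31) = -1/11*(-30) + (27 + 31) = 30/11 + 58 = 668/11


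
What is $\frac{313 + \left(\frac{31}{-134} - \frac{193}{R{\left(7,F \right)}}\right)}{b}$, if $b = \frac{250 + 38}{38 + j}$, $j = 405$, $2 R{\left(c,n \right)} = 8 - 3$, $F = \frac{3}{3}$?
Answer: $\frac{69919133}{192960} \approx 362.35$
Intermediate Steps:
$F = 1$ ($F = 3 \cdot \frac{1}{3} = 1$)
$R{\left(c,n \right)} = \frac{5}{2}$ ($R{\left(c,n \right)} = \frac{8 - 3}{2} = \frac{1}{2} \cdot 5 = \frac{5}{2}$)
$b = \frac{288}{443}$ ($b = \frac{250 + 38}{38 + 405} = \frac{288}{443} \approx 0.65011$)
$\frac{313 + \left(\frac{31}{-134} - \frac{193}{R{\left(7,F \right)}}\right)}{b} = \frac{313 + \left(\frac{31}{-134} - \frac{193}{\frac{5}{2}}\right)}{\frac{288}{443}} = \left(313 + \left(31 \left(- \frac{1}{134}\right) - \frac{386}{5}\right)\right) \frac{443}{288} = \left(313 - \frac{51879}{670}\right) \frac{443}{288} = \frac{157831}{670} \cdot \frac{443}{288} = \frac{69919133}{192960}$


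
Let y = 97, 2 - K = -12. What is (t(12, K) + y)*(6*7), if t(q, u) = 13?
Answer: 4620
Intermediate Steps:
K = 14 (K = 2 - 1*(-12) = 2 + 12 = 14)
(t(12, K) + y)*(6*7) = (13 + 97)*(6*7) = 110*42 = 4620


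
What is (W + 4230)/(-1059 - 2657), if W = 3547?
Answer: -7777/3716 ≈ -2.0928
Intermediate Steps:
(W + 4230)/(-1059 - 2657) = (3547 + 4230)/(-1059 - 2657) = 7777/(-3716) = 7777*(-1/3716) = -7777/3716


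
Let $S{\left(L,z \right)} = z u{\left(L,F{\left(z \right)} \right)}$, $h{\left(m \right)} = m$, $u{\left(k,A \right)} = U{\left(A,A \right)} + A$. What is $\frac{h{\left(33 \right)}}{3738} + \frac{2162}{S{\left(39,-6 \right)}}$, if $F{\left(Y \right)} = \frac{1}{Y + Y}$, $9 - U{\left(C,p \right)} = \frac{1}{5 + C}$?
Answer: $- \frac{317806677}{7686574} \approx -41.346$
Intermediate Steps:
$U{\left(C,p \right)} = 9 - \frac{1}{5 + C}$
$F{\left(Y \right)} = \frac{1}{2 Y}$
$u{\left(k,A \right)} = A + \frac{44 + 9 A}{5 + A}$ ($u{\left(k,A \right)} = \frac{44 + 9 A}{5 + A} + A = A + \frac{44 + 9 A}{5 + A}$)
$S{\left(L,z \right)} = \frac{z \left(44 + \frac{7}{z} + \frac{1}{4 z^{2}}\right)}{5 + \frac{1}{2 z}}$ ($S{\left(L,z \right)} = z \frac{44 + \left(\frac{1}{2 z}\right)^{2} + 14 \frac{1}{2 z}}{5 + \frac{1}{2 z}} = z \frac{44 + \frac{1}{4 z^{2}} + \frac{7}{z}}{5 + \frac{1}{2 z}} = z \frac{44 + \frac{7}{z} + \frac{1}{4 z^{2}}}{5 + \frac{1}{2 z}} = \frac{z \left(44 + \frac{7}{z} + \frac{1}{4 z^{2}}\right)}{5 + \frac{1}{2 z}}$)
$\frac{h{\left(33 \right)}}{3738} + \frac{2162}{S{\left(39,-6 \right)}} = \frac{33}{3738} + \frac{2162}{\frac{1}{2} \frac{1}{1 + 10 \left(-6\right)} \left(1 + 28 \left(-6\right) + 176 \left(-6\right)^{2}\right)} = 33 \cdot \frac{1}{3738} + \frac{2162}{\frac{1}{2} \frac{1}{1 - 60} \left(1 - 168 + 176 \cdot 36\right)} = \frac{11}{1246} + \frac{2162}{\frac{1}{2} \frac{1}{-59} \left(1 - 168 + 6336\right)} = \frac{11}{1246} + \frac{2162}{\frac{1}{2} \left(- \frac{1}{59}\right) 6169} = \frac{11}{1246} + \frac{2162}{- \frac{6169}{118}} = \frac{11}{1246} + 2162 \left(- \frac{118}{6169}\right) = \frac{11}{1246} - \frac{255116}{6169} = - \frac{317806677}{7686574}$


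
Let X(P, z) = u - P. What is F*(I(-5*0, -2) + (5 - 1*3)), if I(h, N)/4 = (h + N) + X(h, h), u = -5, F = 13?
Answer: -338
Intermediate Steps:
X(P, z) = -5 - P
I(h, N) = -20 + 4*N (I(h, N) = 4*((h + N) + (-5 - h)) = 4*((N + h) + (-5 - h)) = 4*(-5 + N) = -20 + 4*N)
F*(I(-5*0, -2) + (5 - 1*3)) = 13*((-20 + 4*(-2)) + (5 - 1*3)) = 13*((-20 - 8) + (5 - 3)) = 13*(-28 + 2) = 13*(-26) = -338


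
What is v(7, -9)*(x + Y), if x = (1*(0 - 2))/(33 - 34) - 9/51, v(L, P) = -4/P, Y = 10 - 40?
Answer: -1916/153 ≈ -12.523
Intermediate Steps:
Y = -30
x = 31/17 (x = (1*(-2))/(-1) - 9*1/51 = -2*(-1) - 3/17 = 2 - 3/17 = 31/17 ≈ 1.8235)
v(7, -9)*(x + Y) = (-4/(-9))*(31/17 - 30) = -4*(-⅑)*(-479/17) = (4/9)*(-479/17) = -1916/153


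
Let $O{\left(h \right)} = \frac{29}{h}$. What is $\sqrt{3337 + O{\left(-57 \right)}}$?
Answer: $\frac{2 \sqrt{2710065}}{57} \approx 57.762$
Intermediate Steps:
$\sqrt{3337 + O{\left(-57 \right)}} = \sqrt{3337 + \frac{29}{-57}} = \sqrt{3337 + 29 \left(- \frac{1}{57}\right)} = \sqrt{3337 - \frac{29}{57}} = \sqrt{\frac{190180}{57}} = \frac{2 \sqrt{2710065}}{57}$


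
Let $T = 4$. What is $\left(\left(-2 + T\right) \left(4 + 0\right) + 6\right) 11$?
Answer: $154$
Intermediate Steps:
$\left(\left(-2 + T\right) \left(4 + 0\right) + 6\right) 11 = \left(\left(-2 + 4\right) \left(4 + 0\right) + 6\right) 11 = \left(2 \cdot 4 + 6\right) 11 = \left(8 + 6\right) 11 = 14 \cdot 11 = 154$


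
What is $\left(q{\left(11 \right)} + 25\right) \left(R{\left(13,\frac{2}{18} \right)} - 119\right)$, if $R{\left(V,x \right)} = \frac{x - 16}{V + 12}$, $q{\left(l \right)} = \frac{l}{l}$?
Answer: $- \frac{699868}{225} \approx -3110.5$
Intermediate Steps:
$q{\left(l \right)} = 1$
$R{\left(V,x \right)} = \frac{-16 + x}{12 + V}$
$\left(q{\left(11 \right)} + 25\right) \left(R{\left(13,\frac{2}{18} \right)} - 119\right) = \left(1 + 25\right) \left(\frac{-16 + \frac{2}{18}}{12 + 13} - 119\right) = 26 \left(\frac{-16 + 2 \cdot \frac{1}{18}}{25} - 119\right) = 26 \left(\frac{-16 + \frac{1}{9}}{25} - 119\right) = 26 \left(\frac{1}{25} \left(- \frac{143}{9}\right) - 119\right) = 26 \left(- \frac{143}{225} - 119\right) = 26 \left(- \frac{26918}{225}\right) = - \frac{699868}{225}$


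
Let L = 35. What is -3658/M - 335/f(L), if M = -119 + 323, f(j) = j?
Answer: -19637/714 ≈ -27.503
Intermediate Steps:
M = 204
-3658/M - 335/f(L) = -3658/204 - 335/35 = -3658*1/204 - 335*1/35 = -1829/102 - 67/7 = -19637/714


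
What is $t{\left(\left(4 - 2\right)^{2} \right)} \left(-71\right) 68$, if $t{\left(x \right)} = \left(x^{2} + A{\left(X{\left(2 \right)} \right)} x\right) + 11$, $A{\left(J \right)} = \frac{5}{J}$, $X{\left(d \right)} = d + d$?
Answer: $-154496$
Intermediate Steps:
$X{\left(d \right)} = 2 d$
$t{\left(x \right)} = 11 + x^{2} + \frac{5 x}{4}$ ($t{\left(x \right)} = \left(x^{2} + \frac{5}{2 \cdot 2} x\right) + 11 = \left(x^{2} + \frac{5}{4} x\right) + 11 = \left(x^{2} + 5 \cdot \frac{1}{4} x\right) + 11 = \left(x^{2} + \frac{5 x}{4}\right) + 11 = 11 + x^{2} + \frac{5 x}{4}$)
$t{\left(\left(4 - 2\right)^{2} \right)} \left(-71\right) 68 = \left(11 + \left(\left(4 - 2\right)^{2}\right)^{2} + \frac{5 \left(4 - 2\right)^{2}}{4}\right) \left(-71\right) 68 = \left(11 + \left(2^{2}\right)^{2} + \frac{5 \cdot 2^{2}}{4}\right) \left(-71\right) 68 = \left(11 + 4^{2} + \frac{5}{4} \cdot 4\right) \left(-71\right) 68 = \left(11 + 16 + 5\right) \left(-71\right) 68 = 32 \left(-71\right) 68 = \left(-2272\right) 68 = -154496$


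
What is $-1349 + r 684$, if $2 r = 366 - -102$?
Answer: $158707$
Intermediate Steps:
$r = 234$ ($r = \frac{366 - -102}{2} = \frac{366 + 102}{2} = \frac{1}{2} \cdot 468 = 234$)
$-1349 + r 684 = -1349 + 234 \cdot 684 = -1349 + 160056 = 158707$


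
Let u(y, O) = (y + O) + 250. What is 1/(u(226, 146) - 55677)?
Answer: -1/55055 ≈ -1.8164e-5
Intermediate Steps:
u(y, O) = 250 + O + y (u(y, O) = (O + y) + 250 = 250 + O + y)
1/(u(226, 146) - 55677) = 1/((250 + 146 + 226) - 55677) = 1/(622 - 55677) = 1/(-55055) = -1/55055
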